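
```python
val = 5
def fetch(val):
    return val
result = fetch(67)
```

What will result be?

Step 1: Global val = 5.
Step 2: fetch(67) takes parameter val = 67, which shadows the global.
Step 3: result = 67

The answer is 67.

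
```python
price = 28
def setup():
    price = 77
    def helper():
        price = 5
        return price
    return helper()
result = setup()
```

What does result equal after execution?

Step 1: Three scopes define price: global (28), setup (77), helper (5).
Step 2: helper() has its own local price = 5, which shadows both enclosing and global.
Step 3: result = 5 (local wins in LEGB)

The answer is 5.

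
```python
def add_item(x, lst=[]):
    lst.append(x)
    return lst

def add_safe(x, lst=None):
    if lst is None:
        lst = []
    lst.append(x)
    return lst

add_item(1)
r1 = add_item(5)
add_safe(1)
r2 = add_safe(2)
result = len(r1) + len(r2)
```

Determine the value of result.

Step 1: add_item shares mutable default: after 2 calls, lst = [1, 5], len = 2.
Step 2: add_safe creates fresh list each time: r2 = [2], len = 1.
Step 3: result = 2 + 1 = 3

The answer is 3.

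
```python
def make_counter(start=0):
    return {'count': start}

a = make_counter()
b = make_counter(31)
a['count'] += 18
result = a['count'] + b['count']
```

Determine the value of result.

Step 1: make_counter() returns a new dict each call (immutable default 0).
Step 2: a = {'count': 0}, b = {'count': 31}.
Step 3: a['count'] += 18 = 18. result = 18 + 31 = 49

The answer is 49.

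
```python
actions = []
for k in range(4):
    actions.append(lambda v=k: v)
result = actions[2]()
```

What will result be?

Step 1: Default argument v=k captures k's value at each iteration.
Step 2: actions[2] captured v = 2 when k was 2.
Step 3: result = 2

The answer is 2.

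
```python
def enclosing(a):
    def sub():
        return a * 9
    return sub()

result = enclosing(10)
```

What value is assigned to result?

Step 1: enclosing(10) binds parameter a = 10.
Step 2: sub() accesses a = 10 from enclosing scope.
Step 3: result = 10 * 9 = 90

The answer is 90.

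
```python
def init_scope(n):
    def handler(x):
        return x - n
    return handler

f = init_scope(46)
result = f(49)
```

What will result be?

Step 1: init_scope(46) creates a closure capturing n = 46.
Step 2: f(49) computes 49 - 46 = 3.
Step 3: result = 3

The answer is 3.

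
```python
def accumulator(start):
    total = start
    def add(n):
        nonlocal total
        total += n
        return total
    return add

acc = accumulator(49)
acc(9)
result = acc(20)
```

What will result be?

Step 1: accumulator(49) creates closure with total = 49.
Step 2: First acc(9): total = 49 + 9 = 58.
Step 3: Second acc(20): total = 58 + 20 = 78. result = 78

The answer is 78.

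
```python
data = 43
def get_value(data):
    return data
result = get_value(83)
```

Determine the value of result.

Step 1: Global data = 43.
Step 2: get_value(83) takes parameter data = 83, which shadows the global.
Step 3: result = 83

The answer is 83.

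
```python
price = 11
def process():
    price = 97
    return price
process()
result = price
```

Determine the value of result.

Step 1: price = 11 globally.
Step 2: process() creates a LOCAL price = 97 (no global keyword!).
Step 3: The global price is unchanged. result = 11

The answer is 11.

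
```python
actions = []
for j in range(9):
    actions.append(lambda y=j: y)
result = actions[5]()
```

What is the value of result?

Step 1: Default argument y=j captures j's value at each iteration.
Step 2: actions[5] captured y = 5 when j was 5.
Step 3: result = 5

The answer is 5.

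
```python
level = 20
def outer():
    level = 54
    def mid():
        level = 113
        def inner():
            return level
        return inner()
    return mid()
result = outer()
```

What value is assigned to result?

Step 1: Three levels of shadowing: global 20, outer 54, mid 113.
Step 2: inner() finds level = 113 in enclosing mid() scope.
Step 3: result = 113

The answer is 113.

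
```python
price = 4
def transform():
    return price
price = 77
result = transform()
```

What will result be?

Step 1: price is first set to 4, then reassigned to 77.
Step 2: transform() is called after the reassignment, so it looks up the current global price = 77.
Step 3: result = 77

The answer is 77.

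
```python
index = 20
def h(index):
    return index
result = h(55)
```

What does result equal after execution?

Step 1: Global index = 20.
Step 2: h(55) takes parameter index = 55, which shadows the global.
Step 3: result = 55

The answer is 55.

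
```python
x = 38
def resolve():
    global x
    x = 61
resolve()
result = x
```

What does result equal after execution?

Step 1: x = 38 globally.
Step 2: resolve() declares global x and sets it to 61.
Step 3: After resolve(), global x = 61. result = 61

The answer is 61.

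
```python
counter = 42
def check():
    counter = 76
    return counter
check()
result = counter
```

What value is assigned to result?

Step 1: counter = 42 globally.
Step 2: check() creates a LOCAL counter = 76 (no global keyword!).
Step 3: The global counter is unchanged. result = 42

The answer is 42.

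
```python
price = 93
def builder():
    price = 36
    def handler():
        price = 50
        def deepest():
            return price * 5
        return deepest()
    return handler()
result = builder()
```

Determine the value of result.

Step 1: deepest() looks up price through LEGB: not local, finds price = 50 in enclosing handler().
Step 2: Returns 50 * 5 = 250.
Step 3: result = 250

The answer is 250.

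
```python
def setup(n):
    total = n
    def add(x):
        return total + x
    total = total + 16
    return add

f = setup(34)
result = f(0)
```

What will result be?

Step 1: setup(34) sets total = 34, then total = 34 + 16 = 50.
Step 2: Closures capture by reference, so add sees total = 50.
Step 3: f(0) returns 50 + 0 = 50

The answer is 50.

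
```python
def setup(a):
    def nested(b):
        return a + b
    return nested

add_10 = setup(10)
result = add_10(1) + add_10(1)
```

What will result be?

Step 1: add_10 captures a = 10.
Step 2: add_10(1) = 10 + 1 = 11, called twice.
Step 3: result = 11 + 11 = 22

The answer is 22.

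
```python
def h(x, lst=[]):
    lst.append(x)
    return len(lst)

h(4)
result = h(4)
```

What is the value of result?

Step 1: Mutable default list persists between calls.
Step 2: First call: lst = [4], len = 1. Second call: lst = [4, 4], len = 2.
Step 3: result = 2

The answer is 2.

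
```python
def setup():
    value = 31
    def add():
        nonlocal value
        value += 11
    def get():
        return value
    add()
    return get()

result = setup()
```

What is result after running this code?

Step 1: value = 31. add() modifies it via nonlocal, get() reads it.
Step 2: add() makes value = 31 + 11 = 42.
Step 3: get() returns 42. result = 42

The answer is 42.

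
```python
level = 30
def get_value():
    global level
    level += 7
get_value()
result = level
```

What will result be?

Step 1: level = 30 globally.
Step 2: get_value() modifies global level: level += 7 = 37.
Step 3: result = 37

The answer is 37.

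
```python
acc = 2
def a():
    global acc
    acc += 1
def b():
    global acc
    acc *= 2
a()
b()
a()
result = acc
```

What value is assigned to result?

Step 1: acc = 2.
Step 2: a(): acc = 2 + 1 = 3.
Step 3: b(): acc = 3 * 2 = 6.
Step 4: a(): acc = 6 + 1 = 7

The answer is 7.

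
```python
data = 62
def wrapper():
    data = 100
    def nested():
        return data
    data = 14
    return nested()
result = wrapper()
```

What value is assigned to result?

Step 1: wrapper() sets data = 100, then later data = 14.
Step 2: nested() is called after data is reassigned to 14. Closures capture variables by reference, not by value.
Step 3: result = 14

The answer is 14.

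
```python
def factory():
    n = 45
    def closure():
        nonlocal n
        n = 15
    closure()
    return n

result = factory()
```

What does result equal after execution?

Step 1: factory() sets n = 45.
Step 2: closure() uses nonlocal to reassign n = 15.
Step 3: result = 15

The answer is 15.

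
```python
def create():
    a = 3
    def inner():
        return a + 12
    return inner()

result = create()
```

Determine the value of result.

Step 1: create() defines a = 3.
Step 2: inner() reads a = 3 from enclosing scope, returns 3 + 12 = 15.
Step 3: result = 15

The answer is 15.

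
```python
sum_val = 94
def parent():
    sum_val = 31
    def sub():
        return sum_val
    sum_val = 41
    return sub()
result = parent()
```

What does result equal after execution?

Step 1: parent() sets sum_val = 31, then later sum_val = 41.
Step 2: sub() is called after sum_val is reassigned to 41. Closures capture variables by reference, not by value.
Step 3: result = 41

The answer is 41.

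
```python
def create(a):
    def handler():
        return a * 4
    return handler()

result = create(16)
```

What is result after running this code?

Step 1: create(16) binds parameter a = 16.
Step 2: handler() accesses a = 16 from enclosing scope.
Step 3: result = 16 * 4 = 64

The answer is 64.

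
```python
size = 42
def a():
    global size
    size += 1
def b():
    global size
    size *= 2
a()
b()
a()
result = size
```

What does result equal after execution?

Step 1: size = 42.
Step 2: a(): size = 42 + 1 = 43.
Step 3: b(): size = 43 * 2 = 86.
Step 4: a(): size = 86 + 1 = 87

The answer is 87.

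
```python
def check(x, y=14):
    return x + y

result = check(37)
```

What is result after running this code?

Step 1: check(37) uses default y = 14.
Step 2: Returns 37 + 14 = 51.
Step 3: result = 51

The answer is 51.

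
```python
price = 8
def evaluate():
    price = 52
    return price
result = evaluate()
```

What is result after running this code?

Step 1: Global price = 8.
Step 2: evaluate() creates local price = 52, shadowing the global.
Step 3: Returns local price = 52. result = 52

The answer is 52.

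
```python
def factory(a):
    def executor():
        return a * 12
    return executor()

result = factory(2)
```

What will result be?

Step 1: factory(2) binds parameter a = 2.
Step 2: executor() accesses a = 2 from enclosing scope.
Step 3: result = 2 * 12 = 24

The answer is 24.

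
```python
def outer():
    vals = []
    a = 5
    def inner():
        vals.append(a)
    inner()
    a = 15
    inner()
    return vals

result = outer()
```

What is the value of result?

Step 1: a = 5. inner() appends current a to vals.
Step 2: First inner(): appends 5. Then a = 15.
Step 3: Second inner(): appends 15 (closure sees updated a). result = [5, 15]

The answer is [5, 15].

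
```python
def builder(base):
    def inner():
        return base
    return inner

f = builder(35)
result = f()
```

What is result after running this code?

Step 1: builder(35) creates closure capturing base = 35.
Step 2: f() returns the captured base = 35.
Step 3: result = 35

The answer is 35.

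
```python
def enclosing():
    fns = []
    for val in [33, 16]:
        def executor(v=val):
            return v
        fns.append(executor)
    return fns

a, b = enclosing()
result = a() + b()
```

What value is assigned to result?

Step 1: Default argument v=val captures val at each iteration.
Step 2: a() returns 33 (captured at first iteration), b() returns 16 (captured at second).
Step 3: result = 33 + 16 = 49

The answer is 49.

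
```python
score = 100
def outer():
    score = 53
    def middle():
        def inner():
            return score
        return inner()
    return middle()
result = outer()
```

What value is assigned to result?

Step 1: outer() defines score = 53. middle() and inner() have no local score.
Step 2: inner() checks local (none), enclosing middle() (none), enclosing outer() and finds score = 53.
Step 3: result = 53

The answer is 53.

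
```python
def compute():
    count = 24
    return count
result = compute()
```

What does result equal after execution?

Step 1: compute() defines count = 24 in its local scope.
Step 2: return count finds the local variable count = 24.
Step 3: result = 24

The answer is 24.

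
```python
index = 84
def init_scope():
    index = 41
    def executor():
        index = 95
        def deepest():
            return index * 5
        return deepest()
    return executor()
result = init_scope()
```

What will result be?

Step 1: deepest() looks up index through LEGB: not local, finds index = 95 in enclosing executor().
Step 2: Returns 95 * 5 = 475.
Step 3: result = 475

The answer is 475.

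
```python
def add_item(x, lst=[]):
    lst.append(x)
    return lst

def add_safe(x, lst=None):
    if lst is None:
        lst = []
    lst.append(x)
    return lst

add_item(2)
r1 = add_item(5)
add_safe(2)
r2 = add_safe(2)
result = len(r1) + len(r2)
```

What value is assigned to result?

Step 1: add_item shares mutable default: after 2 calls, lst = [2, 5], len = 2.
Step 2: add_safe creates fresh list each time: r2 = [2], len = 1.
Step 3: result = 2 + 1 = 3

The answer is 3.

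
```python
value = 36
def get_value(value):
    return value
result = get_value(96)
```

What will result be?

Step 1: Global value = 36.
Step 2: get_value(96) takes parameter value = 96, which shadows the global.
Step 3: result = 96

The answer is 96.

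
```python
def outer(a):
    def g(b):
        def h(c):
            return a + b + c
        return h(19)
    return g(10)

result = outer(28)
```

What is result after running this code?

Step 1: a = 28, b = 10, c = 19 across three nested scopes.
Step 2: h() accesses all three via LEGB rule.
Step 3: result = 28 + 10 + 19 = 57

The answer is 57.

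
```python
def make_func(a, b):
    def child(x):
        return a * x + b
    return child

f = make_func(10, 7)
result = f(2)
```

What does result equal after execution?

Step 1: make_func(10, 7) captures a = 10, b = 7.
Step 2: f(2) computes 10 * 2 + 7 = 27.
Step 3: result = 27

The answer is 27.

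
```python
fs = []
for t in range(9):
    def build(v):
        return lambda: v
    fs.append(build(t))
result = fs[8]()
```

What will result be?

Step 1: build(t) creates a new scope capturing v = t at call time.
Step 2: fs[8] = build(8), so its lambda captures v = 8.
Step 3: result = 8 (closure factory fixes late binding)

The answer is 8.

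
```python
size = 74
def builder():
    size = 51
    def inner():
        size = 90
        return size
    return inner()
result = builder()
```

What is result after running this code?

Step 1: Three scopes define size: global (74), builder (51), inner (90).
Step 2: inner() has its own local size = 90, which shadows both enclosing and global.
Step 3: result = 90 (local wins in LEGB)

The answer is 90.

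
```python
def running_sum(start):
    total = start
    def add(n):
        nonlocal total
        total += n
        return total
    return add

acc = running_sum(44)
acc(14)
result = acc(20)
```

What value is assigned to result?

Step 1: running_sum(44) creates closure with total = 44.
Step 2: First acc(14): total = 44 + 14 = 58.
Step 3: Second acc(20): total = 58 + 20 = 78. result = 78

The answer is 78.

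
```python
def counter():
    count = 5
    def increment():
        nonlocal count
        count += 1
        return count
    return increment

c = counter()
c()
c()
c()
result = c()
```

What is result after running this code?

Step 1: counter() creates closure with count = 5.
Step 2: Each c() call increments count via nonlocal. After 4 calls: 5 + 4 = 9.
Step 3: result = 9

The answer is 9.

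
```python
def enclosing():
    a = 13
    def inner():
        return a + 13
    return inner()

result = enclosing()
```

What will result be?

Step 1: enclosing() defines a = 13.
Step 2: inner() reads a = 13 from enclosing scope, returns 13 + 13 = 26.
Step 3: result = 26

The answer is 26.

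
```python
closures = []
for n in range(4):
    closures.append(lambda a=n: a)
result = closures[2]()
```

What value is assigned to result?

Step 1: Default argument a=n captures n's value at each iteration.
Step 2: closures[2] captured a = 2 when n was 2.
Step 3: result = 2

The answer is 2.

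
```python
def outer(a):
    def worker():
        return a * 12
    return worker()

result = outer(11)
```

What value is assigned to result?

Step 1: outer(11) binds parameter a = 11.
Step 2: worker() accesses a = 11 from enclosing scope.
Step 3: result = 11 * 12 = 132

The answer is 132.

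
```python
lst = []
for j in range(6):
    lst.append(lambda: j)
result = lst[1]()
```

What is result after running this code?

Step 1: The loop creates 6 lambdas, all referencing the same variable j.
Step 2: After the loop, j = 5 (final value).
Step 3: lst[1]() looks up j at call time and finds 5. This is the late binding gotcha. result = 5

The answer is 5.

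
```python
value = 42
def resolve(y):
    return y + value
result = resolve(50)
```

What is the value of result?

Step 1: value = 42 is defined globally.
Step 2: resolve(50) uses parameter y = 50 and looks up value from global scope = 42.
Step 3: result = 50 + 42 = 92

The answer is 92.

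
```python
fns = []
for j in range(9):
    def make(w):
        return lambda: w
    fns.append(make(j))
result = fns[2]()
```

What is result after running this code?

Step 1: make(j) creates a new scope capturing w = j at call time.
Step 2: fns[2] = make(2), so its lambda captures w = 2.
Step 3: result = 2 (closure factory fixes late binding)

The answer is 2.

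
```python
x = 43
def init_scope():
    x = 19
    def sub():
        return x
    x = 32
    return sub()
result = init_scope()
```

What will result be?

Step 1: init_scope() sets x = 19, then later x = 32.
Step 2: sub() is called after x is reassigned to 32. Closures capture variables by reference, not by value.
Step 3: result = 32

The answer is 32.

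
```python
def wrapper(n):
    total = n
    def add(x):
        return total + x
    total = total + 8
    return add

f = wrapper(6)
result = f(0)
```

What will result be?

Step 1: wrapper(6) sets total = 6, then total = 6 + 8 = 14.
Step 2: Closures capture by reference, so add sees total = 14.
Step 3: f(0) returns 14 + 0 = 14

The answer is 14.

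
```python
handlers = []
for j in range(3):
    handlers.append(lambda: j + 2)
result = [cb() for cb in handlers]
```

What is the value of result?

Step 1: All lambdas capture j by reference. After the loop, j = 2.
Step 2: Each call returns 2 + 2 = 4.
Step 3: result = [4, 4, 4]

The answer is [4, 4, 4].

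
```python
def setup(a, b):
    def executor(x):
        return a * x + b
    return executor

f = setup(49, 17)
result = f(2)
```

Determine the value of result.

Step 1: setup(49, 17) captures a = 49, b = 17.
Step 2: f(2) computes 49 * 2 + 17 = 115.
Step 3: result = 115

The answer is 115.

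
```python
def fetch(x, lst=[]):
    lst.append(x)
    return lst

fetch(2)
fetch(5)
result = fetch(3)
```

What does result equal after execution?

Step 1: Mutable default argument gotcha! The list [] is created once.
Step 2: Each call appends to the SAME list: [2], [2, 5], [2, 5, 3].
Step 3: result = [2, 5, 3]

The answer is [2, 5, 3].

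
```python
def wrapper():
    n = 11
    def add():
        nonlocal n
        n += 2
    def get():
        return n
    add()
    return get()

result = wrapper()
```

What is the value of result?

Step 1: n = 11. add() modifies it via nonlocal, get() reads it.
Step 2: add() makes n = 11 + 2 = 13.
Step 3: get() returns 13. result = 13

The answer is 13.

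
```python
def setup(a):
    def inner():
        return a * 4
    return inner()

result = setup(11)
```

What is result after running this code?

Step 1: setup(11) binds parameter a = 11.
Step 2: inner() accesses a = 11 from enclosing scope.
Step 3: result = 11 * 4 = 44

The answer is 44.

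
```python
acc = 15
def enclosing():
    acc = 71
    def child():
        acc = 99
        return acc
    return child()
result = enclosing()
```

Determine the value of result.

Step 1: Three scopes define acc: global (15), enclosing (71), child (99).
Step 2: child() has its own local acc = 99, which shadows both enclosing and global.
Step 3: result = 99 (local wins in LEGB)

The answer is 99.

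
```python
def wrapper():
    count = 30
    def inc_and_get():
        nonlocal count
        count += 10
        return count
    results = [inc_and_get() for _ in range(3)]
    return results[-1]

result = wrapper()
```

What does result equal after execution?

Step 1: count = 30.
Step 2: Three calls to inc_and_get(), each adding 10.
Step 3: Last value = 30 + 10 * 3 = 60

The answer is 60.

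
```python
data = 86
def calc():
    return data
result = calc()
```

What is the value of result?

Step 1: data = 86 is defined in the global scope.
Step 2: calc() looks up data. No local data exists, so Python checks the global scope via LEGB rule and finds data = 86.
Step 3: result = 86

The answer is 86.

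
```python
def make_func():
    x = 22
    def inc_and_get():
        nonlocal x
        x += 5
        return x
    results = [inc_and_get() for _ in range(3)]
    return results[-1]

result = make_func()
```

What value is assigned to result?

Step 1: x = 22.
Step 2: Three calls to inc_and_get(), each adding 5.
Step 3: Last value = 22 + 5 * 3 = 37

The answer is 37.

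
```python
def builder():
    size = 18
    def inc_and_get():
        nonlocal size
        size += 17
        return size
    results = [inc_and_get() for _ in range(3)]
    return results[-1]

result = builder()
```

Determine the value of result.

Step 1: size = 18.
Step 2: Three calls to inc_and_get(), each adding 17.
Step 3: Last value = 18 + 17 * 3 = 69

The answer is 69.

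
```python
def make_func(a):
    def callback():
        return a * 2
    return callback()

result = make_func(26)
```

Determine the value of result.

Step 1: make_func(26) binds parameter a = 26.
Step 2: callback() accesses a = 26 from enclosing scope.
Step 3: result = 26 * 2 = 52

The answer is 52.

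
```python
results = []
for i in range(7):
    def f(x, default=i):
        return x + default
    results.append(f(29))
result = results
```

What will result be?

Step 1: Default argument default=i is evaluated at function definition time.
Step 2: Each iteration creates f with default = current i value.
Step 3: f(29) returns 29 + default. results = [29, 30, 31, 32, 33, 34, 35]

The answer is [29, 30, 31, 32, 33, 34, 35].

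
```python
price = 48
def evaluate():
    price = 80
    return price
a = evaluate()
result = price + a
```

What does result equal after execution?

Step 1: Global price = 48. evaluate() returns local price = 80.
Step 2: a = 80. Global price still = 48.
Step 3: result = 48 + 80 = 128

The answer is 128.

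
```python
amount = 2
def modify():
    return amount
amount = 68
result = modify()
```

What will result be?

Step 1: amount is first set to 2, then reassigned to 68.
Step 2: modify() is called after the reassignment, so it looks up the current global amount = 68.
Step 3: result = 68

The answer is 68.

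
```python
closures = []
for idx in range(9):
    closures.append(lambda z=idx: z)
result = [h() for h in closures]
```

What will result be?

Step 1: Default arg z=idx captures idx at each iteration.
Step 2: Each lambda has its own default: 0, 1, ..., 8.
Step 3: result = [0, 1, 2, 3, 4, 5, 6, 7, 8]

The answer is [0, 1, 2, 3, 4, 5, 6, 7, 8].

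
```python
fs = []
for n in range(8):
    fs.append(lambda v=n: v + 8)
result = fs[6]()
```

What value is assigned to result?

Step 1: Default argument v=n captures n's value at definition time.
Step 2: fs[6] was defined when n = 6, so v defaults to 6.
Step 3: result = 6 + 8 = 14 (default arg fixes the late binding issue)

The answer is 14.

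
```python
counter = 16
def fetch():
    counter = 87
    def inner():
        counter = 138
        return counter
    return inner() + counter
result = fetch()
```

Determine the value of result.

Step 1: fetch() has local counter = 87. inner() has local counter = 138.
Step 2: inner() returns its local counter = 138.
Step 3: fetch() returns 138 + its own counter (87) = 225

The answer is 225.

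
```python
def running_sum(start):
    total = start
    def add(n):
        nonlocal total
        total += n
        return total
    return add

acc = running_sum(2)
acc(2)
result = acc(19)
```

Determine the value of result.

Step 1: running_sum(2) creates closure with total = 2.
Step 2: First acc(2): total = 2 + 2 = 4.
Step 3: Second acc(19): total = 4 + 19 = 23. result = 23

The answer is 23.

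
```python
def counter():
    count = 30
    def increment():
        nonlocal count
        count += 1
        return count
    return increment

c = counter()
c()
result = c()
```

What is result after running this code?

Step 1: counter() creates closure with count = 30.
Step 2: Each c() call increments count via nonlocal. After 2 calls: 30 + 2 = 32.
Step 3: result = 32

The answer is 32.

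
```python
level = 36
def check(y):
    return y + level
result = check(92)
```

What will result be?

Step 1: level = 36 is defined globally.
Step 2: check(92) uses parameter y = 92 and looks up level from global scope = 36.
Step 3: result = 92 + 36 = 128

The answer is 128.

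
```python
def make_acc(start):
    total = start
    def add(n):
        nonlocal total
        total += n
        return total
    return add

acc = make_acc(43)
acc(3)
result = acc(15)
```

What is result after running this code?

Step 1: make_acc(43) creates closure with total = 43.
Step 2: First acc(3): total = 43 + 3 = 46.
Step 3: Second acc(15): total = 46 + 15 = 61. result = 61

The answer is 61.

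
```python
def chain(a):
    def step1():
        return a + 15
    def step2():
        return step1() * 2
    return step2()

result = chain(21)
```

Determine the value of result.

Step 1: chain(21) captures a = 21.
Step 2: step2() calls step1() which returns 21 + 15 = 36.
Step 3: step2() returns 36 * 2 = 72

The answer is 72.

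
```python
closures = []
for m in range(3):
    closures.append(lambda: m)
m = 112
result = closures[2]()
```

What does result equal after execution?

Step 1: Lambdas capture the variable m by reference, not by value.
Step 2: After the loop, m is reassigned to 112.
Step 3: closures[2]() looks up the current m = 112. result = 112

The answer is 112.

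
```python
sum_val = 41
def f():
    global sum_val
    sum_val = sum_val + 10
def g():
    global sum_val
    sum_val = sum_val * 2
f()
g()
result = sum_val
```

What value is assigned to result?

Step 1: sum_val = 41.
Step 2: f() adds 10: sum_val = 41 + 10 = 51.
Step 3: g() doubles: sum_val = 51 * 2 = 102.
Step 4: result = 102

The answer is 102.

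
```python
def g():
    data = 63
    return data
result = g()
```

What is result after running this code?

Step 1: g() defines data = 63 in its local scope.
Step 2: return data finds the local variable data = 63.
Step 3: result = 63

The answer is 63.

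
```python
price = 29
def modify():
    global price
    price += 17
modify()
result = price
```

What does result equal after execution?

Step 1: price = 29 globally.
Step 2: modify() modifies global price: price += 17 = 46.
Step 3: result = 46

The answer is 46.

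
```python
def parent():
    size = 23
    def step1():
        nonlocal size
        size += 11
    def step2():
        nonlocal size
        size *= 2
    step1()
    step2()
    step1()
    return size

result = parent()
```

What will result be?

Step 1: size = 23.
Step 2: step1(): size = 23 + 11 = 34.
Step 3: step2(): size = 34 * 2 = 68.
Step 4: step1(): size = 68 + 11 = 79. result = 79

The answer is 79.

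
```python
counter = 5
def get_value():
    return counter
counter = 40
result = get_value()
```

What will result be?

Step 1: counter is first set to 5, then reassigned to 40.
Step 2: get_value() is called after the reassignment, so it looks up the current global counter = 40.
Step 3: result = 40

The answer is 40.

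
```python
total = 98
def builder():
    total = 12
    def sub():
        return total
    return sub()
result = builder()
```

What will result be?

Step 1: total = 98 globally, but builder() defines total = 12 locally.
Step 2: sub() looks up total. Not in local scope, so checks enclosing scope (builder) and finds total = 12.
Step 3: result = 12

The answer is 12.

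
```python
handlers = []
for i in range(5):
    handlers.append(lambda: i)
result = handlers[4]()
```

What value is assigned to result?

Step 1: The loop creates 5 lambdas, all referencing the same variable i.
Step 2: After the loop, i = 4 (final value).
Step 3: handlers[4]() looks up i at call time and finds 4. This is the late binding gotcha. result = 4

The answer is 4.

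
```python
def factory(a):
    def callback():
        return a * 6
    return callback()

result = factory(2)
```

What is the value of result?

Step 1: factory(2) binds parameter a = 2.
Step 2: callback() accesses a = 2 from enclosing scope.
Step 3: result = 2 * 6 = 12

The answer is 12.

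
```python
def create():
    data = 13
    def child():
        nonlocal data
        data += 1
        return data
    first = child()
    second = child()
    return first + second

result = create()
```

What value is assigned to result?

Step 1: data starts at 13.
Step 2: First call: data = 13 + 1 = 14, returns 14.
Step 3: Second call: data = 14 + 1 = 15, returns 15.
Step 4: result = 14 + 15 = 29

The answer is 29.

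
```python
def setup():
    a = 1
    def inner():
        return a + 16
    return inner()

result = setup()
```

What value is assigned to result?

Step 1: setup() defines a = 1.
Step 2: inner() reads a = 1 from enclosing scope, returns 1 + 16 = 17.
Step 3: result = 17

The answer is 17.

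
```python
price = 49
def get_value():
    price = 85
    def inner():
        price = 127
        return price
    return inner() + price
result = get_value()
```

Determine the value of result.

Step 1: get_value() has local price = 85. inner() has local price = 127.
Step 2: inner() returns its local price = 127.
Step 3: get_value() returns 127 + its own price (85) = 212

The answer is 212.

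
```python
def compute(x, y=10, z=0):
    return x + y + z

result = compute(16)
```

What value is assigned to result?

Step 1: compute(16) uses defaults y = 10, z = 0.
Step 2: Returns 16 + 10 + 0 = 26.
Step 3: result = 26

The answer is 26.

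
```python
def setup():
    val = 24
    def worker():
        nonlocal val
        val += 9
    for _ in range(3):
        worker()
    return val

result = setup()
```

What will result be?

Step 1: val = 24.
Step 2: worker() is called 3 times in a loop, each adding 9 via nonlocal.
Step 3: val = 24 + 9 * 3 = 51

The answer is 51.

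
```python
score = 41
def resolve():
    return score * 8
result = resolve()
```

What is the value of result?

Step 1: score = 41 is defined globally.
Step 2: resolve() looks up score from global scope = 41, then computes 41 * 8 = 328.
Step 3: result = 328

The answer is 328.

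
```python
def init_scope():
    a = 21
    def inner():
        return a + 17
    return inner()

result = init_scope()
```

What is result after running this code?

Step 1: init_scope() defines a = 21.
Step 2: inner() reads a = 21 from enclosing scope, returns 21 + 17 = 38.
Step 3: result = 38

The answer is 38.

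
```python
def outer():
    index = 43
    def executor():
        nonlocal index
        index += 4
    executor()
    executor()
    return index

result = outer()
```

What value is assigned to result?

Step 1: index starts at 43.
Step 2: executor() is called 2 times, each adding 4.
Step 3: index = 43 + 4 * 2 = 51

The answer is 51.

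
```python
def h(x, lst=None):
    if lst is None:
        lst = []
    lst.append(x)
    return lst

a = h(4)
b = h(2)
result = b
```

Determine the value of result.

Step 1: None default with guard creates a NEW list each call.
Step 2: a = [4] (fresh list). b = [2] (another fresh list).
Step 3: result = [2] (this is the fix for mutable default)

The answer is [2].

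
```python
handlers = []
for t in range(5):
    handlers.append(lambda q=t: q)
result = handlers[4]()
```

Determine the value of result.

Step 1: Default argument q=t captures t's value at each iteration.
Step 2: handlers[4] captured q = 4 when t was 4.
Step 3: result = 4

The answer is 4.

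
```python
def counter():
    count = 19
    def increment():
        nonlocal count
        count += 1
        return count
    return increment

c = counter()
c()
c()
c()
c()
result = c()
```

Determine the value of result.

Step 1: counter() creates closure with count = 19.
Step 2: Each c() call increments count via nonlocal. After 5 calls: 19 + 5 = 24.
Step 3: result = 24

The answer is 24.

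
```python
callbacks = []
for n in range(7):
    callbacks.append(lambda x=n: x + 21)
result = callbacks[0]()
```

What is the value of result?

Step 1: Default argument x=n captures n's value at definition time.
Step 2: callbacks[0] was defined when n = 0, so x defaults to 0.
Step 3: result = 0 + 21 = 21 (default arg fixes the late binding issue)

The answer is 21.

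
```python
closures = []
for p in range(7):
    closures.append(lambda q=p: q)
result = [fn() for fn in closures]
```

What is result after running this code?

Step 1: Default arg q=p captures p at each iteration.
Step 2: Each lambda has its own default: 0, 1, ..., 6.
Step 3: result = [0, 1, 2, 3, 4, 5, 6]

The answer is [0, 1, 2, 3, 4, 5, 6].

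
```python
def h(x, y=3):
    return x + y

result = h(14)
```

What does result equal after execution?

Step 1: h(14) uses default y = 3.
Step 2: Returns 14 + 3 = 17.
Step 3: result = 17

The answer is 17.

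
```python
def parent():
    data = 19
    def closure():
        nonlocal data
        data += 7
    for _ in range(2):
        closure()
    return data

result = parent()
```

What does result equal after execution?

Step 1: data = 19.
Step 2: closure() is called 2 times in a loop, each adding 7 via nonlocal.
Step 3: data = 19 + 7 * 2 = 33

The answer is 33.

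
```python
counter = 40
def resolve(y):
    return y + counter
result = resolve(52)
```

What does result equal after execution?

Step 1: counter = 40 is defined globally.
Step 2: resolve(52) uses parameter y = 52 and looks up counter from global scope = 40.
Step 3: result = 52 + 40 = 92

The answer is 92.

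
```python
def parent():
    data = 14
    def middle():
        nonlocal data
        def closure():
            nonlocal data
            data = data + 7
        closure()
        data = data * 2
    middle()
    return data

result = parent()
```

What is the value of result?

Step 1: data = 14.
Step 2: closure() adds 7: data = 14 + 7 = 21.
Step 3: middle() doubles: data = 21 * 2 = 42.
Step 4: result = 42

The answer is 42.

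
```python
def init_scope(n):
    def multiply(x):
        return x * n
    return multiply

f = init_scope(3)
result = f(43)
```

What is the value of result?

Step 1: init_scope(3) returns multiply closure with n = 3.
Step 2: f(43) computes 43 * 3 = 129.
Step 3: result = 129

The answer is 129.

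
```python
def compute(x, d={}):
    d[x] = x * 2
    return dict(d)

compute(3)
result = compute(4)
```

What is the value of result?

Step 1: Mutable default dict is shared across calls.
Step 2: First call adds 3: 6. Second call adds 4: 8.
Step 3: result = {3: 6, 4: 8}

The answer is {3: 6, 4: 8}.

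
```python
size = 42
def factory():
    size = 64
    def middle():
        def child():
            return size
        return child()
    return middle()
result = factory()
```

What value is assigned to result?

Step 1: factory() defines size = 64. middle() and child() have no local size.
Step 2: child() checks local (none), enclosing middle() (none), enclosing factory() and finds size = 64.
Step 3: result = 64

The answer is 64.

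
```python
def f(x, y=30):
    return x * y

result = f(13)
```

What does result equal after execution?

Step 1: f(13) uses default y = 30.
Step 2: Returns 13 * 30 = 390.
Step 3: result = 390

The answer is 390.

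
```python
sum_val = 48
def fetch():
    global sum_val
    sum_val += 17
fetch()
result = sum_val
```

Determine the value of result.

Step 1: sum_val = 48 globally.
Step 2: fetch() modifies global sum_val: sum_val += 17 = 65.
Step 3: result = 65

The answer is 65.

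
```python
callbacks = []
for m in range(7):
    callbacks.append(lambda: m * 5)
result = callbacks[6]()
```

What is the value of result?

Step 1: All lambdas reference the same variable m (late binding).
Step 2: After the loop, m = 6. Every lambda returns m * 5.
Step 3: callbacks[6]() = 6 * 5 = 30

The answer is 30.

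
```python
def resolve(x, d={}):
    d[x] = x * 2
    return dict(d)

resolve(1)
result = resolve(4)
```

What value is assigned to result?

Step 1: Mutable default dict is shared across calls.
Step 2: First call adds 1: 2. Second call adds 4: 8.
Step 3: result = {1: 2, 4: 8}

The answer is {1: 2, 4: 8}.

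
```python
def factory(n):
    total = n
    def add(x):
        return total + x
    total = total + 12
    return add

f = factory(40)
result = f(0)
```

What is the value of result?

Step 1: factory(40) sets total = 40, then total = 40 + 12 = 52.
Step 2: Closures capture by reference, so add sees total = 52.
Step 3: f(0) returns 52 + 0 = 52

The answer is 52.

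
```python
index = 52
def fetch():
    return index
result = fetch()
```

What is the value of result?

Step 1: index = 52 is defined in the global scope.
Step 2: fetch() looks up index. No local index exists, so Python checks the global scope via LEGB rule and finds index = 52.
Step 3: result = 52

The answer is 52.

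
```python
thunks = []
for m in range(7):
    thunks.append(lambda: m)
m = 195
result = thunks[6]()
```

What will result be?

Step 1: Lambdas capture the variable m by reference, not by value.
Step 2: After the loop, m is reassigned to 195.
Step 3: thunks[6]() looks up the current m = 195. result = 195

The answer is 195.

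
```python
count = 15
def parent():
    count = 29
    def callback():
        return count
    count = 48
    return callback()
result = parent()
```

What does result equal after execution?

Step 1: parent() sets count = 29, then later count = 48.
Step 2: callback() is called after count is reassigned to 48. Closures capture variables by reference, not by value.
Step 3: result = 48

The answer is 48.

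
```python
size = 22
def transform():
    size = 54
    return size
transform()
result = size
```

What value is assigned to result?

Step 1: size = 22 globally.
Step 2: transform() creates a LOCAL size = 54 (no global keyword!).
Step 3: The global size is unchanged. result = 22

The answer is 22.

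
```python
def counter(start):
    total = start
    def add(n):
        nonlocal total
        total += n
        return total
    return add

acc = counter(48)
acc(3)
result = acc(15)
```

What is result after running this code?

Step 1: counter(48) creates closure with total = 48.
Step 2: First acc(3): total = 48 + 3 = 51.
Step 3: Second acc(15): total = 51 + 15 = 66. result = 66

The answer is 66.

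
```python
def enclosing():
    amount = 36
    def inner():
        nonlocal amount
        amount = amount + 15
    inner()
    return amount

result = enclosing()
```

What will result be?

Step 1: enclosing() sets amount = 36.
Step 2: inner() uses nonlocal to modify amount in enclosing's scope: amount = 36 + 15 = 51.
Step 3: enclosing() returns the modified amount = 51

The answer is 51.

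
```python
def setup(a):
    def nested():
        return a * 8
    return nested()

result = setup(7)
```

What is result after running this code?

Step 1: setup(7) binds parameter a = 7.
Step 2: nested() accesses a = 7 from enclosing scope.
Step 3: result = 7 * 8 = 56

The answer is 56.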